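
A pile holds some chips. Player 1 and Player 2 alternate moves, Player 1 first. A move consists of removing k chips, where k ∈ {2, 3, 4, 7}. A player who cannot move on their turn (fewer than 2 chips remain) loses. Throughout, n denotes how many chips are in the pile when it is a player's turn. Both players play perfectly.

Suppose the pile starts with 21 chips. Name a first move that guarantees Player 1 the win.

Compute win/loss labels from the base case upward. A position with no move is L. Any other position is W if it can reach an L in one move, else L.
n=0: no move → L
n=1: no move → L
n=2: →0(L), so W
n=3: →1(L), so W
n=4: →1(L), so W
n=5: →1(L), so W
n=6: →4(W), 3(W), 2(W) — all W, so L
n=7: →0(L), so W
n=8: →6(L), so W
n=9: →6(L), so W
n=10: →6(L), so W
n=11: →9(W), 8(W), 7(W), 4(W) — all W, so L
n=12: →10(W), 9(W), 8(W), 5(W) — all W, so L
n=13: →11(L), so W
n=14: →12(L), so W
n=15: →12(L), so W
n=16: →12(L), so W
n=17: →15(W), 14(W), 13(W), 10(W) — all W, so L
n=18: →11(L), so W
n=19: →17(L), so W
n=20: →17(L), so W
n=21: →17(L), so W
From 21, the L positions reachable in one move are: 17.

Remove 4, leaving 17.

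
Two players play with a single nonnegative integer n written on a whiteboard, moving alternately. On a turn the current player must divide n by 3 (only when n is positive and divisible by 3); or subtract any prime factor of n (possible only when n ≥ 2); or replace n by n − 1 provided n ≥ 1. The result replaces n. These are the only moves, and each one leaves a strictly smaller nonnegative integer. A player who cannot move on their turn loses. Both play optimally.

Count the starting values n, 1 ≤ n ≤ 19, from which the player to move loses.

4

Build the W/L table. Terminal = L. A non-terminal position is W if it has a move to some L; otherwise it is L.
n=0: no move → L
n=1: →0(L), so W
n=2: →0(L), so W
n=3: →0(L), so W
n=4: →2(W), 3(W) — all W, so L
n=5: →0(L), so W
n=6: →4(L), so W
n=7: →0(L), so W
n=8: →6(W), 7(W) — all W, so L
n=9: →8(L), so W
n=10: →8(L), so W
n=11: →0(L), so W
n=12: →4(L), so W
n=13: →0(L), so W
n=14: →7(W), 12(W), 13(W) — all W, so L
n=15: →14(L), so W
n=16: →14(L), so W
n=17: →0(L), so W
n=18: →6(W), 15(W), 16(W), 17(W) — all W, so L
n=19: →0(L), so W
L entries with 1 ≤ n ≤ 19 (n=0 is outside the asked range and is not counted): n = 4, 8, 14, 18; that makes 4.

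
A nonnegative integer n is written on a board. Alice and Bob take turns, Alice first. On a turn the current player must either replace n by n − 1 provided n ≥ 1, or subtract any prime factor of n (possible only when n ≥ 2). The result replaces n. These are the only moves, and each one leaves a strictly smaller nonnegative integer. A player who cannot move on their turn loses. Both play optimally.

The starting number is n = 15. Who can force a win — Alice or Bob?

Alice wins.

Positions with no move are L. A position that does have a move is losing for the player to move precisely when every available move leads to a winning position for the opponent. Fill in the labels:
n=0: no move → L
n=1: can move to 0, which is L ⇒ W
n=2: can move to 0, which is L ⇒ W
n=3: can move to 0, which is L ⇒ W
n=4: moves to 2(W), 3(W); every one is W ⇒ L
n=5: can move to 0, which is L ⇒ W
n=6: can move to 4, which is L ⇒ W
n=7: can move to 0, which is L ⇒ W
n=8: moves to 6(W), 7(W); every one is W ⇒ L
n=9: can move to 8, which is L ⇒ W
n=10: can move to 8, which is L ⇒ W
n=11: can move to 0, which is L ⇒ W
n=12: moves to 9(W), 10(W), 11(W); every one is W ⇒ L
n=13: can move to 0, which is L ⇒ W
n=14: can move to 12, which is L ⇒ W
n=15: can move to 12, which is L ⇒ W
The starting position 15 is W: Alice should move to 12, handing over an L position.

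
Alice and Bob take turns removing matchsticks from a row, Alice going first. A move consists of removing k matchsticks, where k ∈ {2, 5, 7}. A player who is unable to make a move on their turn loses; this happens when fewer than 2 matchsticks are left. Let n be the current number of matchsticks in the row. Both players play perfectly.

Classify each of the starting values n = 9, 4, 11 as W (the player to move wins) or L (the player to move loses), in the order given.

9: W, 4: L, 11: W

Classify positions by backward induction: terminal positions (no move available) are L. From any other position, the mover wins iff some move reaches an L.
n=0: no move → L
n=1: no move → L
n=2: W (go to 0, an L position)
n=3: W (go to 1, an L position)
n=4: L (sole option 2(W) is W)
n=5: W (go to 0, an L position)
n=6: W (go to 4, an L position)
n=7: W (go to 0, an L position)
n=8: W (go to 1, an L position)
n=9: W (go to 4, an L position)
n=10: L (options 8(W), 5(W), 3(W) are all W)
n=11: W (go to 4, an L position)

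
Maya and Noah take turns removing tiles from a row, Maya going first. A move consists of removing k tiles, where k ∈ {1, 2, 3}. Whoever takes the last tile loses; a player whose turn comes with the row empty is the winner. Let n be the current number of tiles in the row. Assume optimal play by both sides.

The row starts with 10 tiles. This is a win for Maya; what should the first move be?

Classify positions by backward induction: terminal positions (no move available) are W. From any other position, the mover wins iff some move reaches an L.
n=0: no move; the opponent has just taken the last tile and therefore loses → W
n=1: only reaches 0(W), which is W → L
n=2: reaches L-position 1 → W
n=3: reaches L-position 1 → W
n=4: reaches L-position 1 → W
n=5: only reaches 4(W), 3(W), 2(W), all W → L
n=6: reaches L-position 5 → W
n=7: reaches L-position 5 → W
n=8: reaches L-position 5 → W
n=9: only reaches 8(W), 7(W), 6(W), all W → L
n=10: reaches L-position 9 → W
From 10, the L positions reachable in one move are: 9.

Remove 1, leaving 9.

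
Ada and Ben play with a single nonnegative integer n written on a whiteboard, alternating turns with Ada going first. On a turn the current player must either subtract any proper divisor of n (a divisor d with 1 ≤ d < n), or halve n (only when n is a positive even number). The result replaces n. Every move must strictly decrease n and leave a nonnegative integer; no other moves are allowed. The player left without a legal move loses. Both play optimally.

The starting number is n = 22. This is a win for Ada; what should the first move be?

Move to 11.

Use the standard recursion: the mover loses at a terminal position; elsewhere, the mover wins exactly when some move hands the opponent an L position.
n=0: no move → L
n=1: no move → L
n=2: W (go to 1, an L position)
n=3: L (sole option 2(W) is W)
n=4: W (go to 3, an L position)
n=5: L (sole option 4(W) is W)
n=6: W (go to 3, an L position)
n=7: L (sole option 6(W) is W)
n=8: W (go to 7, an L position)
n=9: L (options 6(W), 8(W) are all W)
n=10: W (go to 5, an L position)
n=11: L (sole option 10(W) is W)
n=12: W (go to 9, an L position)
n=13: L (sole option 12(W) is W)
n=14: W (go to 7, an L position)
n=15: L (options 10(W), 12(W), 14(W) are all W)
n=16: W (go to 15, an L position)
n=17: L (sole option 16(W) is W)
n=18: W (go to 9, an L position)
n=19: L (sole option 18(W) is W)
n=20: W (go to 15, an L position)
n=21: L (options 14(W), 18(W), 20(W) are all W)
n=22: W (go to 11, an L position)
From 22, the L positions reachable in one move are: 11, 21. Any move reaching one of these is winning.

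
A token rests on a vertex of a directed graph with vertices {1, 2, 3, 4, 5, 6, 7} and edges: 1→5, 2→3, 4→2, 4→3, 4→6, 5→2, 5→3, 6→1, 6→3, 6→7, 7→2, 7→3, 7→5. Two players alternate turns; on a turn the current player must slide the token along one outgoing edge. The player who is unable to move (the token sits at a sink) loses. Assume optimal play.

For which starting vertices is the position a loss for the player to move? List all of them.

1, 3

Label each position W (a win for the player to move) or L (a loss). A position with no legal move is L; any other position is W exactly when some move reaches an L, and L when every move reaches a W.
Every edge goes from a vertex to one that appears earlier in the order 3, 2, 5, 7, 1, 6, 4, so processing vertices in that order labels each vertex after all of its successors.
3: no outgoing edge → L
2: reaches L-position 3 → W
5: reaches L-position 3 → W
7: reaches L-position 3 → W
1: only reaches 5(W), which is W → L
6: reaches L-position 1 → W
4: reaches L-position 3 → W
The losing starting vertices are exactly the entries labelled L in this table (2 of them).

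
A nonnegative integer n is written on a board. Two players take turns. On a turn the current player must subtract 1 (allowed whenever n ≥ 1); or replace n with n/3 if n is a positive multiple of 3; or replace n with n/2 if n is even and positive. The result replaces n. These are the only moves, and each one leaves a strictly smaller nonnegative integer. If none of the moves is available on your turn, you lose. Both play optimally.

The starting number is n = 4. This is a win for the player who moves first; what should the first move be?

Move to 2.

Build the W/L table. Terminal = L. A non-terminal position is W if it has a move to some L; otherwise it is L.
n=0: no move → L
n=1: W (go to 0, an L position)
n=2: L (sole option 1(W) is W)
n=3: W (go to 2, an L position)
n=4: W (go to 2, an L position)
From 4, the L positions reachable in one move are: 2.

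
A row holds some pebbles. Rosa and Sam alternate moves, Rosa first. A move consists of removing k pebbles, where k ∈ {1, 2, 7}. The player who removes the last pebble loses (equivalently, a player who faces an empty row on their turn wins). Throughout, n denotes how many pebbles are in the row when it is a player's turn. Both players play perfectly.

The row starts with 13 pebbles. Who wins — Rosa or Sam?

Label each position W (a win for the player to move) or L (a loss). A position with no legal move is W; any other position is W exactly when some move reaches an L, and L when every move reaches a W.
n=0: no move; the opponent has just taken the last pebble and therefore loses → W
n=1: only reaches 0(W), which is W → L
n=2: reaches L-position 1 → W
n=3: reaches L-position 1 → W
n=4: only reaches 3(W), 2(W), all W → L
n=5: reaches L-position 4 → W
n=6: reaches L-position 4 → W
n=7: only reaches 6(W), 5(W), 0(W), all W → L
n=8: reaches L-position 7 → W
n=9: reaches L-position 7 → W
n=10: only reaches 9(W), 8(W), 3(W), all W → L
n=11: reaches L-position 10 → W
n=12: reaches L-position 10 → W
n=13: only reaches 12(W), 11(W), 6(W), all W → L
Every move from 13 reaches a W position, so the mover loses.

Sam wins.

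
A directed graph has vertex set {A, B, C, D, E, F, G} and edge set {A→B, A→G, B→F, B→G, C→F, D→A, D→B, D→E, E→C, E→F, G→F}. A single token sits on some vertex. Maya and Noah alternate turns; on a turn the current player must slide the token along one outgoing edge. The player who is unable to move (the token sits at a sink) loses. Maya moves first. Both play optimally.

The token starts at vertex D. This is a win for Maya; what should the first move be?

Classify positions by backward induction: terminal positions (no move available) are L. From any other position, the mover wins iff some move reaches an L.
Every edge goes from a vertex to one that appears earlier in the order F, G, B, C, A, E, D, so processing vertices in that order labels each vertex after all of its successors.
F: no outgoing edge → L
G: reaches L-position F → W
B: reaches L-position F → W
C: reaches L-position F → W
A: only reaches B(W), G(W), all W → L
E: reaches L-position F → W
D: reaches L-position A → W
From D, the L positions reachable in one move are: A.

Move to A.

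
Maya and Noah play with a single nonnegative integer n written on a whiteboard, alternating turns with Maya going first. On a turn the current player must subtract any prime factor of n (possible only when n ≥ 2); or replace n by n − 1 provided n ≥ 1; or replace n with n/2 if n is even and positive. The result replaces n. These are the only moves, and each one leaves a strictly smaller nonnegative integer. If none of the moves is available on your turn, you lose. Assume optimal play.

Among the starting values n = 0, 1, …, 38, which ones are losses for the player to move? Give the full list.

Work bottom-up. With no move the player to move loses. Otherwise the position is W if at least one move leads to an L position for the opponent, and L if every move leads to a W.
n=0: no move → L
n=1: W (go to 0, an L position)
n=2: W (go to 0, an L position)
n=3: W (go to 0, an L position)
n=4: L (options 2(W), 3(W) are all W)
n=5: W (go to 0, an L position)
n=6: W (go to 4, an L position)
n=7: W (go to 0, an L position)
n=8: W (go to 4, an L position)
n=9: L (options 6(W), 8(W) are all W)
n=10: W (go to 9, an L position)
n=11: W (go to 0, an L position)
n=12: W (go to 9, an L position)
n=13: W (go to 0, an L position)
n=14: L (options 7(W), 12(W), 13(W) are all W)
n=15: W (go to 14, an L position)
n=16: W (go to 14, an L position)
n=17: W (go to 0, an L position)
n=18: W (go to 9, an L position)
n=19: W (go to 0, an L position)
n=20: L (options 10(W), 15(W), 18(W), 19(W) are all W)
n=21: W (go to 14, an L position)
n=22: W (go to 20, an L position)
n=23: W (go to 0, an L position)
n=24: L (options 12(W), 21(W), 22(W), 23(W) are all W)
n=25: W (go to 20, an L position)
n=26: W (go to 24, an L position)
n=27: W (go to 24, an L position)
n=28: W (go to 14, an L position)
n=29: W (go to 0, an L position)
n=30: L (options 15(W), 25(W), 27(W), 28(W), 29(W) are all W)
n=31: W (go to 0, an L position)
n=32: W (go to 30, an L position)
n=33: W (go to 30, an L position)
n=34: L (options 17(W), 32(W), 33(W) are all W)
n=35: W (go to 30, an L position)
n=36: W (go to 34, an L position)
n=37: W (go to 0, an L position)
n=38: L (options 19(W), 36(W), 37(W) are all W)
The losing starting values of n are exactly the entries labelled L in this table (9 of them).

0, 4, 9, 14, 20, 24, 30, 34, 38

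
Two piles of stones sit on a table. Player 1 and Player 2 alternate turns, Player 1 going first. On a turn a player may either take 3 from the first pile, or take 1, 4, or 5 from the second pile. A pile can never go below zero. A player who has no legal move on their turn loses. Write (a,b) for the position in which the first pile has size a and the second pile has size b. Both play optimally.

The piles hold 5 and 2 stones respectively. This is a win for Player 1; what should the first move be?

Move to (2,2).

Classify positions by backward induction: terminal positions (no move available) are L. From any other position, the mover wins iff some move reaches an L.
No move ever increases a pile, so every position that can arise here has a ≤ 5 and b ≤ 2; it is enough to label the cells with 0 ≤ a ≤ 5 and 0 ≤ b ≤ 2.
Every move lowers a or b (never raises either), so fill the grid row by row in increasing a, and left to right within a row: each cell's successors are then already labelled.
      b=0  b=1  b=2
a=0:    L    W    L
a=1:    L    W    L
a=2:    L    W    L
a=3:    W    L    W
a=4:    W    L    W
a=5:    W    L    W
Cells with no legal move (terminal, hence L): (0,0), (1,0), (2,0).
The remaining L cells, each justified by listing all of its moves:
(0,2): →(0,1)(W) only, which is W, so L
(1,2): →(1,1)(W) only, which is W, so L
(2,2): →(2,1)(W) only, which is W, so L
(3,1): →(0,1)(W), (3,0)(W) — all W, so L
(4,1): →(1,1)(W), (4,0)(W) — all W, so L
(5,1): →(2,1)(W), (5,0)(W) — all W, so L
Every other cell has at least one move into one of the L cells above, so it is W.
From (5,2), the L positions reachable in one move are: (2,2), (5,1). Any move reaching one of these is winning.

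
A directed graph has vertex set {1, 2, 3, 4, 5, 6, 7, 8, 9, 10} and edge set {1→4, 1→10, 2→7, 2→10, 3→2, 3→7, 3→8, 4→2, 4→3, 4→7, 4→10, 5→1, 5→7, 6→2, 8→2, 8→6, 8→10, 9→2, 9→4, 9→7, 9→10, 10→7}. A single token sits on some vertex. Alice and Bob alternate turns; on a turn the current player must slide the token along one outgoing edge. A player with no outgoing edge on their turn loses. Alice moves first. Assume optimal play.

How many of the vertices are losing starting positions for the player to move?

3

Work bottom-up. With no move the player to move loses. Otherwise the position is W if at least one move leads to an L position for the opponent, and L if every move leads to a W.
Every edge goes from a vertex to one that appears earlier in the order 7, 10, 2, 6, 8, 3, 4, 1, 5, 9, so processing vertices in that order labels each vertex after all of its successors.
7: no outgoing edge → L
10: reaches L-position 7 → W
2: reaches L-position 7 → W
6: only reaches 2(W), which is W → L
8: reaches L-position 6 → W
3: reaches L-position 7 → W
4: reaches L-position 7 → W
1: only reaches 4(W), 10(W), all W → L
5: reaches L-position 1 → W
9: reaches L-position 7 → W
The L vertices are 1, 6, 7; that is 3 in all.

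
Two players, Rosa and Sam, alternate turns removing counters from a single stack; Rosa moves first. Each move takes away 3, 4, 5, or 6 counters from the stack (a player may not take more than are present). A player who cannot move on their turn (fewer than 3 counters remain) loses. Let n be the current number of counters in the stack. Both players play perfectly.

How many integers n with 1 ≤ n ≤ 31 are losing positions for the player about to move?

Classify positions by backward induction: terminal positions (no move available) are L. From any other position, the mover wins iff some move reaches an L.
n=0: no move → L
n=1: no move → L
n=2: no move → L
n=3: can move to 0, which is L ⇒ W
n=4: can move to 1, which is L ⇒ W
n=5: can move to 2, which is L ⇒ W
n=6: can move to 2, which is L ⇒ W
n=7: can move to 2, which is L ⇒ W
n=8: can move to 2, which is L ⇒ W
n=9: moves to 6(W), 5(W), 4(W), 3(W); every one is W ⇒ L
n=10: moves to 7(W), 6(W), 5(W), 4(W); every one is W ⇒ L
n=11: moves to 8(W), 7(W), 6(W), 5(W); every one is W ⇒ L
n=12: can move to 9, which is L ⇒ W
n=13: can move to 10, which is L ⇒ W
n=14: can move to 11, which is L ⇒ W
n=15: can move to 11, which is L ⇒ W
n=16: can move to 11, which is L ⇒ W
n=17: can move to 11, which is L ⇒ W
n=18: moves to 15(W), 14(W), 13(W), 12(W); every one is W ⇒ L
n=19: moves to 16(W), 15(W), 14(W), 13(W); every one is W ⇒ L
n=20: moves to 17(W), 16(W), 15(W), 14(W); every one is W ⇒ L
n=21: can move to 18, which is L ⇒ W
n=22: can move to 19, which is L ⇒ W
n=23: can move to 20, which is L ⇒ W
n=24: can move to 20, which is L ⇒ W
n=25: can move to 20, which is L ⇒ W
n=26: can move to 20, which is L ⇒ W
n=27: moves to 24(W), 23(W), 22(W), 21(W); every one is W ⇒ L
n=28: moves to 25(W), 24(W), 23(W), 22(W); every one is W ⇒ L
n=29: moves to 26(W), 25(W), 24(W), 23(W); every one is W ⇒ L
n=30: can move to 27, which is L ⇒ W
n=31: can move to 28, which is L ⇒ W
L entries with 1 ≤ n ≤ 31 (n=0 is outside the asked range and is not counted): n = 1, 2, 9, 10, 11, 18, 19, 20, 27, 28, 29; that makes 11.

11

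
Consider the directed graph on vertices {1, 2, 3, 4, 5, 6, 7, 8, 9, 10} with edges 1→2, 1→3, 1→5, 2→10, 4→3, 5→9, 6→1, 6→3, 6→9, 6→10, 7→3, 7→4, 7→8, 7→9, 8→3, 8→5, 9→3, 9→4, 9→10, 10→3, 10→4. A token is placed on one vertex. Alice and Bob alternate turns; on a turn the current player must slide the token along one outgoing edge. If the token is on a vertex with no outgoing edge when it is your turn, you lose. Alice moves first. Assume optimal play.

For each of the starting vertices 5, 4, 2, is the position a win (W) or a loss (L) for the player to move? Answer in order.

Use the standard recursion: the mover loses at a terminal position; elsewhere, the mover wins exactly when some move hands the opponent an L position.
Every edge goes from a vertex to one that appears earlier in the order 3, 4, 10, 2, 9, 5, 8, 7, 1, 6, so processing vertices in that order labels each vertex after all of its successors.
3: no outgoing edge → L
4: W (go to 3, an L position)
10: W (go to 3, an L position)
2: L (sole option 10(W) is W)
9: W (go to 3, an L position)
5: L (sole option 9(W) is W)
8: W (go to 5, an L position)
7: W (go to 3, an L position)
1: W (go to 5, an L position)
6: W (go to 3, an L position)

5: L, 4: W, 2: L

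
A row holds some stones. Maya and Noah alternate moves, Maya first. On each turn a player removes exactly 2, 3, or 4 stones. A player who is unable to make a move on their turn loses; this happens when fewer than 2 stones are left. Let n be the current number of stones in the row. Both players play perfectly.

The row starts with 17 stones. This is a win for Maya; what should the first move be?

Remove 4, leaving 13.

Label each position W (a win for the player to move) or L (a loss). A position with no legal move is L; any other position is W exactly when some move reaches an L, and L when every move reaches a W.
n=0: no move → L
n=1: no move → L
n=2: can move to 0, which is L ⇒ W
n=3: can move to 1, which is L ⇒ W
n=4: can move to 1, which is L ⇒ W
n=5: can move to 1, which is L ⇒ W
n=6: moves to 4(W), 3(W), 2(W); every one is W ⇒ L
n=7: moves to 5(W), 4(W), 3(W); every one is W ⇒ L
n=8: can move to 6, which is L ⇒ W
n=9: can move to 7, which is L ⇒ W
n=10: can move to 7, which is L ⇒ W
n=11: can move to 7, which is L ⇒ W
n=12: moves to 10(W), 9(W), 8(W); every one is W ⇒ L
n=13: moves to 11(W), 10(W), 9(W); every one is W ⇒ L
n=14: can move to 12, which is L ⇒ W
n=15: can move to 13, which is L ⇒ W
n=16: can move to 13, which is L ⇒ W
n=17: can move to 13, which is L ⇒ W
From 17, the L positions reachable in one move are: 13.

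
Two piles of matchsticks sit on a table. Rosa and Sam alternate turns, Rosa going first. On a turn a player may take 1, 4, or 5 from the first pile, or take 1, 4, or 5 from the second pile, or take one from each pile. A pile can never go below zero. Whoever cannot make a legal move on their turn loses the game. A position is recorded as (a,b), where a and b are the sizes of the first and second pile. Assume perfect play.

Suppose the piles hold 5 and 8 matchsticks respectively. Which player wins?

Rosa wins.

Label each position W (a win for the player to move) or L (a loss). A position with no legal move is L; any other position is W exactly when some move reaches an L, and L when every move reaches a W.
No move ever increases a pile, so every position that can arise here has a ≤ 5 and b ≤ 8; it is enough to label the cells with 0 ≤ a ≤ 5 and 0 ≤ b ≤ 8.
Every move lowers a or b (never raises either), so fill the grid row by row in increasing a, and left to right within a row: each cell's successors are then already labelled.
      b=0  b=1  b=2  b=3  b=4  b=5  b=6  b=7  b=8
a=0:    L    W    L    W    W    W    W    W    L
a=1:    W    W    W    W    L    W    L    W    W
a=2:    L    W    L    W    W    W    W    W    L
a=3:    W    W    W    W    L    W    L    W    W
a=4:    W    L    W    L    W    W    W    W    W
a=5:    W    W    W    W    W    L    W    L    W
Cells with no legal move (terminal, hence L): (0,0).
The remaining L cells, each justified by listing all of its moves:
(0,2): the only move is to (0,1)(W), a W ⇒ L
(0,8): moves to (0,7)(W), (0,4)(W), (0,3)(W); every one is W ⇒ L
(1,4): moves to (0,4)(W), (1,3)(W), (1,0)(W), (0,3)(W); every one is W ⇒ L
(1,6): moves to (0,6)(W), (1,5)(W), (1,2)(W), (1,1)(W), (0,5)(W); every one is W ⇒ L
(2,0): the only move is to (1,0)(W), a W ⇒ L
(2,2): moves to (1,2)(W), (2,1)(W), (1,1)(W); every one is W ⇒ L
(2,8): moves to (1,8)(W), (2,7)(W), (2,4)(W), (2,3)(W), (1,7)(W); every one is W ⇒ L
(3,4): moves to (2,4)(W), (3,3)(W), (3,0)(W), (2,3)(W); every one is W ⇒ L
(3,6): moves to (2,6)(W), (3,5)(W), (3,2)(W), (3,1)(W), (2,5)(W); every one is W ⇒ L
(4,1): moves to (3,1)(W), (0,1)(W), (4,0)(W), (3,0)(W); every one is W ⇒ L
(4,3): moves to (3,3)(W), (0,3)(W), (4,2)(W), (3,2)(W); every one is W ⇒ L
(5,5): moves to (4,5)(W), (1,5)(W), (0,5)(W), (5,4)(W), (5,1)(W), (5,0)(W), (4,4)(W); every one is W ⇒ L
(5,7): moves to (4,7)(W), (1,7)(W), (0,7)(W), (5,6)(W), (5,3)(W), (5,2)(W), (4,6)(W); every one is W ⇒ L
Every other cell has at least one move into one of the L cells above, so it is W.
From (5,8) Rosa can move to (0,8), reaching an L position.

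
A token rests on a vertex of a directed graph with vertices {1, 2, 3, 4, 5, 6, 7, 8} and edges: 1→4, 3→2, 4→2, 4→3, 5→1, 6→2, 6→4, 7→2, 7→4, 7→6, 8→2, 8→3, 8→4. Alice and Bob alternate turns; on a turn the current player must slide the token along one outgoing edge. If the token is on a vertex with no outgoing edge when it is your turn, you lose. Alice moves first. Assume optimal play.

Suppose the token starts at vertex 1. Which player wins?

Bob wins.

Use the standard recursion: the mover loses at a terminal position; elsewhere, the mover wins exactly when some move hands the opponent an L position.
Every edge goes from a vertex to one that appears earlier in the order 2, 3, 4, 6, 7, 8, 1, 5, so processing vertices in that order labels each vertex after all of its successors.
2: no outgoing edge → L
3: →2(L), so W
4: →2(L), so W
6: →2(L), so W
7: →2(L), so W
8: →2(L), so W
1: →4(W) only, which is W, so L
5: →1(L), so W
Every move from 1 reaches a W position, so the mover loses.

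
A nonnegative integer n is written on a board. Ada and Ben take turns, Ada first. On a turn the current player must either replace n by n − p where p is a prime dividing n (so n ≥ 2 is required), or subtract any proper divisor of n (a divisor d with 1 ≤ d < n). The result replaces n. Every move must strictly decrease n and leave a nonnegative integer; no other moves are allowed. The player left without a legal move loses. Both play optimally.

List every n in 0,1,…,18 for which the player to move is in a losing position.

0, 1, 4, 9, 14

Build the W/L table. Terminal = L. A non-terminal position is W if it has a move to some L; otherwise it is L.
n=0: no move → L
n=1: no move → L
n=2: W (go to 0, an L position)
n=3: W (go to 0, an L position)
n=4: L (options 2(W), 3(W) are all W)
n=5: W (go to 0, an L position)
n=6: W (go to 4, an L position)
n=7: W (go to 0, an L position)
n=8: W (go to 4, an L position)
n=9: L (options 6(W), 8(W) are all W)
n=10: W (go to 9, an L position)
n=11: W (go to 0, an L position)
n=12: W (go to 9, an L position)
n=13: W (go to 0, an L position)
n=14: L (options 7(W), 12(W), 13(W) are all W)
n=15: W (go to 14, an L position)
n=16: W (go to 14, an L position)
n=17: W (go to 0, an L position)
n=18: W (go to 9, an L position)
Reading off the rows marked L gives the requested list; there are 5 such values of n.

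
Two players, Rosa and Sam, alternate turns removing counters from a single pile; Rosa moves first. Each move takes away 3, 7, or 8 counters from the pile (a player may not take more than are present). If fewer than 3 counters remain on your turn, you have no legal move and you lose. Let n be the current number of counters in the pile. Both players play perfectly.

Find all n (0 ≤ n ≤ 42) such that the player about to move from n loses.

Use the standard recursion: the mover loses at a terminal position; elsewhere, the mover wins exactly when some move hands the opponent an L position.
n=0: no move → L
n=1: no move → L
n=2: no move → L
n=3: can move to 0, which is L ⇒ W
n=4: can move to 1, which is L ⇒ W
n=5: can move to 2, which is L ⇒ W
n=6: the only move is to 3(W), a W ⇒ L
n=7: can move to 0, which is L ⇒ W
n=8: can move to 1, which is L ⇒ W
n=9: can move to 6, which is L ⇒ W
n=10: can move to 2, which is L ⇒ W
n=11: moves to 8(W), 4(W), 3(W); every one is W ⇒ L
n=12: moves to 9(W), 5(W), 4(W); every one is W ⇒ L
n=13: can move to 6, which is L ⇒ W
n=14: can move to 11, which is L ⇒ W
n=15: can move to 12, which is L ⇒ W
n=16: moves to 13(W), 9(W), 8(W); every one is W ⇒ L
n=17: moves to 14(W), 10(W), 9(W); every one is W ⇒ L
n=18: can move to 11, which is L ⇒ W
n=19: can move to 16, which is L ⇒ W
n=20: can move to 17, which is L ⇒ W
n=21: moves to 18(W), 14(W), 13(W); every one is W ⇒ L
n=22: moves to 19(W), 15(W), 14(W); every one is W ⇒ L
n=23: can move to 16, which is L ⇒ W
n=24: can move to 21, which is L ⇒ W
n=25: can move to 22, which is L ⇒ W
n=26: moves to 23(W), 19(W), 18(W); every one is W ⇒ L
n=27: moves to 24(W), 20(W), 19(W); every one is W ⇒ L
n=28: can move to 21, which is L ⇒ W
n=29: can move to 26, which is L ⇒ W
n=30: can move to 27, which is L ⇒ W
n=31: moves to 28(W), 24(W), 23(W); every one is W ⇒ L
n=32: moves to 29(W), 25(W), 24(W); every one is W ⇒ L
n=33: can move to 26, which is L ⇒ W
n=34: can move to 31, which is L ⇒ W
n=35: can move to 32, which is L ⇒ W
n=36: moves to 33(W), 29(W), 28(W); every one is W ⇒ L
n=37: moves to 34(W), 30(W), 29(W); every one is W ⇒ L
n=38: can move to 31, which is L ⇒ W
n=39: can move to 36, which is L ⇒ W
n=40: can move to 37, which is L ⇒ W
n=41: moves to 38(W), 34(W), 33(W); every one is W ⇒ L
n=42: moves to 39(W), 35(W), 34(W); every one is W ⇒ L
The losing starting values of n are exactly the entries labelled L in this table (18 of them).

0, 1, 2, 6, 11, 12, 16, 17, 21, 22, 26, 27, 31, 32, 36, 37, 41, 42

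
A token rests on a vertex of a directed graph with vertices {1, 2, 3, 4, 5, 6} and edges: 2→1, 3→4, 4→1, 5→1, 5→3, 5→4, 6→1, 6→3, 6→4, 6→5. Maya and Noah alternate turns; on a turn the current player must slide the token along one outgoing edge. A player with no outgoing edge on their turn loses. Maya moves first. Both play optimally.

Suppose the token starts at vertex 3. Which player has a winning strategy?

Noah wins.

Label each position W (a win for the player to move) or L (a loss). A position with no legal move is L; any other position is W exactly when some move reaches an L, and L when every move reaches a W.
Every edge goes from a vertex to one that appears earlier in the order 1, 4, 3, 5, 2, 6, so processing vertices in that order labels each vertex after all of its successors.
1: no outgoing edge → L
4: W (go to 1, an L position)
3: L (sole option 4(W) is W)
5: W (go to 3, an L position)
2: W (go to 1, an L position)
6: W (go to 3, an L position)
Every move from 3 reaches a W position, so the mover loses.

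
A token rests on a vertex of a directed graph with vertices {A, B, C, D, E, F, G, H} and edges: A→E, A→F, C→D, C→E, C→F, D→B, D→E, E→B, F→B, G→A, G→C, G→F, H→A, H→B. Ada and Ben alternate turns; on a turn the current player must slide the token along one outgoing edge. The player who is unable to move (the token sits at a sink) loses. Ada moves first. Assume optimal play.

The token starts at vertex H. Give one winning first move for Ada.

Move to A.

Use the standard recursion: the mover loses at a terminal position; elsewhere, the mover wins exactly when some move hands the opponent an L position.
Every edge goes from a vertex to one that appears earlier in the order B, E, D, F, A, C, G, H, so processing vertices in that order labels each vertex after all of its successors.
B: no outgoing edge → L
E: reaches L-position B → W
D: reaches L-position B → W
F: reaches L-position B → W
A: only reaches F(W), E(W), all W → L
C: only reaches F(W), D(W), E(W), all W → L
G: reaches L-position C → W
H: reaches L-position A → W
From H, the L positions reachable in one move are: A, B. Any move reaching one of these is winning.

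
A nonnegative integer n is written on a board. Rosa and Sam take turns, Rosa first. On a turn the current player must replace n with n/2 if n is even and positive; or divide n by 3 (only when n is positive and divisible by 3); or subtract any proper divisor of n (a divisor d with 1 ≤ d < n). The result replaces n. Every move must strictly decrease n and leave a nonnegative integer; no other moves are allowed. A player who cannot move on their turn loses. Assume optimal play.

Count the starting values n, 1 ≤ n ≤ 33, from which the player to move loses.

Build the W/L table. Terminal = L. A non-terminal position is W if it has a move to some L; otherwise it is L.
n=0: no move → L
n=1: no move → L
n=2: can move to 1, which is L ⇒ W
n=3: can move to 1, which is L ⇒ W
n=4: moves to 2(W), 3(W); every one is W ⇒ L
n=5: can move to 4, which is L ⇒ W
n=6: can move to 4, which is L ⇒ W
n=7: the only move is to 6(W), a W ⇒ L
n=8: can move to 4, which is L ⇒ W
n=9: moves to 3(W), 6(W), 8(W); every one is W ⇒ L
n=10: can move to 9, which is L ⇒ W
n=11: the only move is to 10(W), a W ⇒ L
n=12: can move to 4, which is L ⇒ W
n=13: the only move is to 12(W), a W ⇒ L
n=14: can move to 7, which is L ⇒ W
n=15: moves to 5(W), 10(W), 12(W), 14(W); every one is W ⇒ L
n=16: can move to 15, which is L ⇒ W
n=17: the only move is to 16(W), a W ⇒ L
n=18: can move to 9, which is L ⇒ W
n=19: the only move is to 18(W), a W ⇒ L
n=20: can move to 15, which is L ⇒ W
n=21: can move to 7, which is L ⇒ W
n=22: can move to 11, which is L ⇒ W
n=23: the only move is to 22(W), a W ⇒ L
n=24: can move to 23, which is L ⇒ W
n=25: moves to 20(W), 24(W); every one is W ⇒ L
n=26: can move to 13, which is L ⇒ W
n=27: can move to 9, which is L ⇒ W
n=28: moves to 14(W), 21(W), 24(W), 26(W), 27(W); every one is W ⇒ L
n=29: can move to 28, which is L ⇒ W
n=30: can move to 15, which is L ⇒ W
n=31: the only move is to 30(W), a W ⇒ L
n=32: can move to 28, which is L ⇒ W
n=33: can move to 11, which is L ⇒ W
L entries with 1 ≤ n ≤ 33 (n=0 is outside the asked range and is not counted): n = 1, 4, 7, 9, 11, 13, 15, 17, 19, 23, 25, 28, 31; that makes 13.

13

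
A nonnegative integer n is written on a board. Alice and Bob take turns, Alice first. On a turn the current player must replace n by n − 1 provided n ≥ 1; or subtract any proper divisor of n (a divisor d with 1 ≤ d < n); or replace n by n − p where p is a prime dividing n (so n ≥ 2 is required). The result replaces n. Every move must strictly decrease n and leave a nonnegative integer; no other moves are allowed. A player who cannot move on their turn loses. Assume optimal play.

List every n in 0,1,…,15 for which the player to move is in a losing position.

Build the W/L table. Terminal = L. A non-terminal position is W if it has a move to some L; otherwise it is L.
n=0: no move → L
n=1: reaches L-position 0 → W
n=2: reaches L-position 0 → W
n=3: reaches L-position 0 → W
n=4: only reaches 2(W), 3(W), all W → L
n=5: reaches L-position 0 → W
n=6: reaches L-position 4 → W
n=7: reaches L-position 0 → W
n=8: reaches L-position 4 → W
n=9: only reaches 6(W), 8(W), all W → L
n=10: reaches L-position 9 → W
n=11: reaches L-position 0 → W
n=12: reaches L-position 9 → W
n=13: reaches L-position 0 → W
n=14: only reaches 7(W), 12(W), 13(W), all W → L
n=15: reaches L-position 14 → W
Reading off the rows marked L gives the requested list; there are 4 such values of n.

0, 4, 9, 14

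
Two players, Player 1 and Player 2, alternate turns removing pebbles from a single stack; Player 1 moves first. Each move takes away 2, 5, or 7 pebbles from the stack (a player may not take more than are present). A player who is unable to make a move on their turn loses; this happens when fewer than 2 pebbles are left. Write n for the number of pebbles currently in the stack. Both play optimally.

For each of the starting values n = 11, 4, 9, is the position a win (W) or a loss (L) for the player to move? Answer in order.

11: W, 4: L, 9: W

Build the W/L table. Terminal = L. A non-terminal position is W if it has a move to some L; otherwise it is L.
n=0: no move → L
n=1: no move → L
n=2: →0(L), so W
n=3: →1(L), so W
n=4: →2(W) only, which is W, so L
n=5: →0(L), so W
n=6: →4(L), so W
n=7: →0(L), so W
n=8: →1(L), so W
n=9: →4(L), so W
n=10: →8(W), 5(W), 3(W) — all W, so L
n=11: →4(L), so W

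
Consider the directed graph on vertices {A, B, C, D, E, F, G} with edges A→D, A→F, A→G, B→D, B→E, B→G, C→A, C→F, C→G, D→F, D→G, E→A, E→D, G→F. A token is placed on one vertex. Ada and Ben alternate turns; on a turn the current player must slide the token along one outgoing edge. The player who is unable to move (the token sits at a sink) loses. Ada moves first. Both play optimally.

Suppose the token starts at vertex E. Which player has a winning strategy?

Ben wins.

Use the standard recursion: the mover loses at a terminal position; elsewhere, the mover wins exactly when some move hands the opponent an L position.
Every edge goes from a vertex to one that appears earlier in the order F, G, D, A, C, E, B, so processing vertices in that order labels each vertex after all of its successors.
F: no outgoing edge → L
G: →F(L), so W
D: →F(L), so W
A: →F(L), so W
C: →F(L), so W
E: →A(W), D(W) — all W, so L
B: →E(L), so W
Every move from E reaches a W position, so the mover loses.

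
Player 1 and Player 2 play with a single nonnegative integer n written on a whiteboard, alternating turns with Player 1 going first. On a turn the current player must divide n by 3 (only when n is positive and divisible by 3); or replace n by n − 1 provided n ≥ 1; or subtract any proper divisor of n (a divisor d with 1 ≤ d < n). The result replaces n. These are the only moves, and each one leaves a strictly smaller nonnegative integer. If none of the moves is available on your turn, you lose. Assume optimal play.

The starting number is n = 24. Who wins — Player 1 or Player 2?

Work bottom-up. With no move the player to move loses. Otherwise the position is W if at least one move leads to an L position for the opponent, and L if every move leads to a W.
n=0: no move → L
n=1: can move to 0, which is L ⇒ W
n=2: the only move is to 1(W), a W ⇒ L
n=3: can move to 2, which is L ⇒ W
n=4: can move to 2, which is L ⇒ W
n=5: the only move is to 4(W), a W ⇒ L
n=6: can move to 2, which is L ⇒ W
n=7: the only move is to 6(W), a W ⇒ L
n=8: can move to 7, which is L ⇒ W
n=9: moves to 3(W), 6(W), 8(W); every one is W ⇒ L
n=10: can move to 5, which is L ⇒ W
n=11: the only move is to 10(W), a W ⇒ L
n=12: can move to 9, which is L ⇒ W
n=13: the only move is to 12(W), a W ⇒ L
n=14: can move to 7, which is L ⇒ W
n=15: can move to 5, which is L ⇒ W
n=16: moves to 8(W), 12(W), 14(W), 15(W); every one is W ⇒ L
n=17: can move to 16, which is L ⇒ W
n=18: can move to 9, which is L ⇒ W
n=19: the only move is to 18(W), a W ⇒ L
n=20: can move to 16, which is L ⇒ W
n=21: can move to 7, which is L ⇒ W
n=22: can move to 11, which is L ⇒ W
n=23: the only move is to 22(W), a W ⇒ L
n=24: can move to 16, which is L ⇒ W
The starting position 24 is W: Player 1 should move to 16, handing over an L position.

Player 1 wins.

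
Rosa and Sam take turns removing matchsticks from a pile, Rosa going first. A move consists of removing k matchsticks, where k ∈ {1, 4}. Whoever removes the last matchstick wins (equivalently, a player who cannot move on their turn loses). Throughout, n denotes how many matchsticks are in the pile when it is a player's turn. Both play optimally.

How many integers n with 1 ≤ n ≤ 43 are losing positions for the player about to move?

17

Build the W/L table. Terminal = L. A non-terminal position is W if it has a move to some L; otherwise it is L.
n=0: no move → L
n=1: W (go to 0, an L position)
n=2: L (sole option 1(W) is W)
n=3: W (go to 2, an L position)
n=4: W (go to 0, an L position)
n=5: L (options 4(W), 1(W) are all W)
n=6: W (go to 5, an L position)
n=7: L (options 6(W), 3(W) are all W)
n=8: W (go to 7, an L position)
n=9: W (go to 5, an L position)
n=10: L (options 9(W), 6(W) are all W)
n=11: W (go to 10, an L position)
n=12: L (options 11(W), 8(W) are all W)
n=13: W (go to 12, an L position)
n=14: W (go to 10, an L position)
n=15: L (options 14(W), 11(W) are all W)
n=16: W (go to 15, an L position)
n=17: L (options 16(W), 13(W) are all W)
n=18: W (go to 17, an L position)
n=19: W (go to 15, an L position)
n=20: L (options 19(W), 16(W) are all W)
n=21: W (go to 20, an L position)
n=22: L (options 21(W), 18(W) are all W)
n=23: W (go to 22, an L position)
n=24: W (go to 20, an L position)
n=25: L (options 24(W), 21(W) are all W)
n=26: W (go to 25, an L position)
n=27: L (options 26(W), 23(W) are all W)
n=28: W (go to 27, an L position)
n=29: W (go to 25, an L position)
n=30: L (options 29(W), 26(W) are all W)
n=31: W (go to 30, an L position)
n=32: L (options 31(W), 28(W) are all W)
n=33: W (go to 32, an L position)
n=34: W (go to 30, an L position)
n=35: L (options 34(W), 31(W) are all W)
n=36: W (go to 35, an L position)
n=37: L (options 36(W), 33(W) are all W)
n=38: W (go to 37, an L position)
n=39: W (go to 35, an L position)
n=40: L (options 39(W), 36(W) are all W)
n=41: W (go to 40, an L position)
n=42: L (options 41(W), 38(W) are all W)
n=43: W (go to 42, an L position)
L entries with 1 ≤ n ≤ 43 (n=0 is outside the asked range and is not counted): n = 2, 5, 7, 10, 12, 15, 17, 20, 22, 25, 27, 30, 32, 35, 37, 40, 42; that makes 17.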